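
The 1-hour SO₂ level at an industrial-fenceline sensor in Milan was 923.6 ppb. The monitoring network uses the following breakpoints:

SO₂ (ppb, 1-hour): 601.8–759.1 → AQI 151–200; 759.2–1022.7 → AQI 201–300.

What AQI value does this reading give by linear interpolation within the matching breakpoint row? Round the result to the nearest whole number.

263

SO₂: 923.6 ∈ [759.2, 1022.7] ↔ index [201, 300].
201 + (923.6−759.2)·(300−201)/(1022.7−759.2) = 201 + 164.4·99/263.5 ≈ 262.77, so AQI = 263.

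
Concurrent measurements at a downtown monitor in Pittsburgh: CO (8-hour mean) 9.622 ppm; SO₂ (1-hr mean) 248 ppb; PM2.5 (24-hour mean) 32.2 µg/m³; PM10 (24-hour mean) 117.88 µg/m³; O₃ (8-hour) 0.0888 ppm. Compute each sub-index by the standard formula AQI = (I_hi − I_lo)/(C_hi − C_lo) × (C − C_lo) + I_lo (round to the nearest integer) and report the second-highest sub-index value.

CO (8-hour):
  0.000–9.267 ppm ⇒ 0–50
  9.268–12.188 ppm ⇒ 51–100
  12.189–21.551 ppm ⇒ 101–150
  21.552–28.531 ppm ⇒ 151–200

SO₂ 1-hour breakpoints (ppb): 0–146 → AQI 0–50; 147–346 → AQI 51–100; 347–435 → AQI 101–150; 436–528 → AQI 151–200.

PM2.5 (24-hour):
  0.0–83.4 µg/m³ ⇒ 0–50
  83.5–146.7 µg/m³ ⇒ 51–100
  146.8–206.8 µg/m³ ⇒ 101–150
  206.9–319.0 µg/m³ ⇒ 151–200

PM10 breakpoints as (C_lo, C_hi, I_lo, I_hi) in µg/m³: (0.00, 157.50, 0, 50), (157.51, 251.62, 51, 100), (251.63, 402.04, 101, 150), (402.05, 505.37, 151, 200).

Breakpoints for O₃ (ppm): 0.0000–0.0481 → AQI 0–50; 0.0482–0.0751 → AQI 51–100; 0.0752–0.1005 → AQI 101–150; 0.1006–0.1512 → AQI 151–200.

CO: 9.622 lies in 9.268–12.188, so I_lo=51, I_hi=100, C_lo=9.268, C_hi=12.188.
(100−51)/(12.188−9.268) × (9.622−9.268) + 51 = 49/2.920 × 0.354 + 51 ≈ 56.94 → 57.
SO₂: 248 ∈ [147, 346] ↔ index [51, 100].
51 + (248−147)·(100−51)/(346−147) = 51 + 101·49/199 ≈ 75.87, so AQI = 76.
PM2.5: 32.2 ∈ [0.0, 83.4] ↔ index [0, 50].
0 + (32.2−0.0)·(50−0)/(83.4−0.0) = 0 + 32.2·50/83.4 ≈ 19.30, so AQI = 19.
PM10 117.88: bracket 0.00–157.50 → index 0–50; slope 50/157.50, offset 117.88.
AQI = 0 + 50/157.50·117.88 ≈ 37.42 ⇒ 37.
O₃: 0.0888 ∈ [0.0752, 0.1005] ↔ index [101, 150].
101 + (0.0888−0.0752)·(150−101)/(0.1005−0.0752) = 101 + 0.0136·49/0.0253 ≈ 127.34, so AQI = 127.
Sub-indices: CO→57, SO₂→76, PM2.5→19, PM10→37, O₃→127. Ranked high→low: 127, 76, 57, 37, 19. Second-highest sub-index = 76.

76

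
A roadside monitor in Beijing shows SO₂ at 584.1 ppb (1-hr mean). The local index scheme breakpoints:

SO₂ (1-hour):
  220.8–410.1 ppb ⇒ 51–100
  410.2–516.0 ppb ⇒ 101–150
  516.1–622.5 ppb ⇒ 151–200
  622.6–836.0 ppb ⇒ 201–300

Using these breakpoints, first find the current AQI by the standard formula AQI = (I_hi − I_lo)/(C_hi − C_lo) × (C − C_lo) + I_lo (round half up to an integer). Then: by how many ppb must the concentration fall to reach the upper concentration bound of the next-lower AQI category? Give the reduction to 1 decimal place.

SO₂: 584.1 ∈ [516.1, 622.5] ↔ index [151, 200].
151 + (584.1−516.1)·(200−151)/(622.5−516.1) = 151 + 68.0·49/106.4 ≈ 182.32, so AQI = 182.
Current AQI 182 is in the Unhealthy range (151–200). The next-lower category tops out at AQI 150, whose upper concentration bound is 516.0 ppb.
Reduction needed = 584.1 − 516.0 = 68.1 ppb.

68.1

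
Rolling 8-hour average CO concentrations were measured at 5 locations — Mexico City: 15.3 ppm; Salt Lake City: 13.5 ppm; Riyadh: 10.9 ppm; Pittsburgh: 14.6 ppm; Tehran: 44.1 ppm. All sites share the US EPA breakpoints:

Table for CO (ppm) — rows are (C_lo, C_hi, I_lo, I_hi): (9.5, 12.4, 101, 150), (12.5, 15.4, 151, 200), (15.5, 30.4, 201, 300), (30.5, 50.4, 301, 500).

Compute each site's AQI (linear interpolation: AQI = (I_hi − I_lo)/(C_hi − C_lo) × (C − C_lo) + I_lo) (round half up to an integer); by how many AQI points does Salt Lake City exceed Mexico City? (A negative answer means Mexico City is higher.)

-30

Mexico City: 15.3 lies in 12.5–15.4, so I_lo=151, I_hi=200, C_lo=12.5, C_hi=15.4.
(200−151)/(15.4−12.5) × (15.3−12.5) + 151 = 49/2.9 × 2.8 + 151 ≈ 198.31 → 198.
Salt Lake City 13.5: bracket 12.5–15.4 → index 151–200; slope 49/2.9, offset 1.0.
AQI = 151 + 49/2.9·1.0 ≈ 167.90 ⇒ 168.
Riyadh: 10.9 ∈ [9.5, 12.4] ↔ index [101, 150].
101 + (10.9−9.5)·(150−101)/(12.4−9.5) = 101 + 1.4·49/2.9 ≈ 124.66, so AQI = 125.
Pittsburgh: 14.6 lies in 12.5–15.4, so I_lo=151, I_hi=200, C_lo=12.5, C_hi=15.4.
(200−151)/(15.4−12.5) × (14.6−12.5) + 151 = 49/2.9 × 2.1 + 151 ≈ 186.48 → 186.
Tehran: 44.1 lies in 30.5–50.4, so I_lo=301, I_hi=500, C_lo=30.5, C_hi=50.4.
(500−301)/(50.4−30.5) × (44.1−30.5) + 301 = 199/19.9 × 13.6 + 301 ≈ 437.00 → 437.
AQIs: Mexico City=198, Salt Lake City=168, Riyadh=125, Pittsburgh=186, Tehran=437. Salt Lake City (168) − Mexico City (198) = -30.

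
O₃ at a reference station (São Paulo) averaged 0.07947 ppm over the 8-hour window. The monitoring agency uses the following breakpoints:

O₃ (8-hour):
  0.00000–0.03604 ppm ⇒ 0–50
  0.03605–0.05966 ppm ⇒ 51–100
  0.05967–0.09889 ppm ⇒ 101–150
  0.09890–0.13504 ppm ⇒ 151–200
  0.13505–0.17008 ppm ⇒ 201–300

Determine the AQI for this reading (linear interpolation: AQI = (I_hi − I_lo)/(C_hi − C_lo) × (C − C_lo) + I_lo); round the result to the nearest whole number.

O₃: 0.07947 lies in 0.05967–0.09889, so I_lo=101, I_hi=150, C_lo=0.05967, C_hi=0.09889.
(150−101)/(0.09889−0.05967) × (0.07947−0.05967) + 101 = 49/0.03922 × 0.01980 + 101 ≈ 125.74 → 126.

126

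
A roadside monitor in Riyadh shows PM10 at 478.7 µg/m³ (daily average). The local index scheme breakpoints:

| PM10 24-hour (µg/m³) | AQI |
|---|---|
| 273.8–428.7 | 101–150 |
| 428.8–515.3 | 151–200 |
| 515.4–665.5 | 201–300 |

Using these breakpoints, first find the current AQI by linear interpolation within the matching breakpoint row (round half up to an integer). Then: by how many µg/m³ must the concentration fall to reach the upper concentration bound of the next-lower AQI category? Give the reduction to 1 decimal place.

50.0

PM10: 478.7 lies in 428.8–515.3, so I_lo=151, I_hi=200, C_lo=428.8, C_hi=515.3.
(200−151)/(515.3−428.8) × (478.7−428.8) + 151 = 49/86.5 × 49.9 + 151 ≈ 179.27 → 179.
Current AQI 179 is in the Unhealthy range (151–200). The next-lower category tops out at AQI 150, whose upper concentration bound is 428.7 µg/m³.
Reduction needed = 478.7 − 428.7 = 50.0 µg/m³.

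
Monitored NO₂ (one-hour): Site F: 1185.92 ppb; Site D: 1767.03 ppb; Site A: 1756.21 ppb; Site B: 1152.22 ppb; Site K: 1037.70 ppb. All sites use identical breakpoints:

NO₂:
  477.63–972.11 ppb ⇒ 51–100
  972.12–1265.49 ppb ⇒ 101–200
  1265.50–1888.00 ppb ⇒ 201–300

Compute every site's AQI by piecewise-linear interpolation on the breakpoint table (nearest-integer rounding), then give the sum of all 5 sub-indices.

Site F 1185.92: bracket 972.12–1265.49 → index 101–200; slope 99/293.37, offset 213.80.
AQI = 101 + 99/293.37·213.80 ≈ 173.15 ⇒ 173.
Site D 1767.03: bracket 1265.50–1888.00 → index 201–300; slope 99/622.50, offset 501.53.
AQI = 201 + 99/622.50·501.53 ≈ 280.76 ⇒ 281.
Site A: row 1265.50–1888.00 (AQI 201–300). (300−201)·(1756.21−1265.50)/(1888.00−1265.50) + 201 = 99·490.71/622.50 + 201 ≈ 279.04 → 279.
Site B: 1152.22 lies in 972.12–1265.49, so I_lo=101, I_hi=200, C_lo=972.12, C_hi=1265.49.
(200−101)/(1265.49−972.12) × (1152.22−972.12) + 101 = 99/293.37 × 180.10 + 101 ≈ 161.78 → 162.
Site K: 1037.70 ∈ [972.12, 1265.49] ↔ index [101, 200].
101 + (1037.70−972.12)·(200−101)/(1265.49−972.12) = 101 + 65.58·99/293.37 ≈ 123.13, so AQI = 123.
AQIs: Site F=173, Site D=281, Site A=279, Site B=162, Site K=123. Sum = 173 + 281 + 279 + 162 + 123 = 1018.

1018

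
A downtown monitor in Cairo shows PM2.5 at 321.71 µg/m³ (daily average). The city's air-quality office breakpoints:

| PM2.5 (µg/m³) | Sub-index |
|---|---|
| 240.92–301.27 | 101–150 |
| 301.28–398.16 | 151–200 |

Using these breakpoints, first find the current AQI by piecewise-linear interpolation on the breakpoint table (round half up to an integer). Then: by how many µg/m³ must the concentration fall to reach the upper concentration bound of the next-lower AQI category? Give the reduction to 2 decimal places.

PM2.5: 321.71 lies in 301.28–398.16, so I_lo=151, I_hi=200, C_lo=301.28, C_hi=398.16.
(200−151)/(398.16−301.28) × (321.71−301.28) + 151 = 49/96.88 × 20.43 + 151 ≈ 161.33 → 161.
Current AQI 161 is in the Unhealthy range (151–200). The next-lower category tops out at AQI 150, whose upper concentration bound is 301.27 µg/m³.
Reduction needed = 321.71 − 301.27 = 20.44 µg/m³.

20.44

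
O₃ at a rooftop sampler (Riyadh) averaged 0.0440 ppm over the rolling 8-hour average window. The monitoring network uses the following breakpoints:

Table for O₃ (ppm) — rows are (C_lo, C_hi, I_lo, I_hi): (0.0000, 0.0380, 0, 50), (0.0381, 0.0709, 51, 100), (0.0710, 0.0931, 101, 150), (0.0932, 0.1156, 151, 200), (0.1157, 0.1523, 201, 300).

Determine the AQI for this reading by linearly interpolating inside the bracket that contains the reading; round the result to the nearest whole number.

O₃: 0.0440 lies in 0.0381–0.0709, so I_lo=51, I_hi=100, C_lo=0.0381, C_hi=0.0709.
(100−51)/(0.0709−0.0381) × (0.0440−0.0381) + 51 = 49/0.0328 × 0.0059 + 51 ≈ 59.81 → 60.

60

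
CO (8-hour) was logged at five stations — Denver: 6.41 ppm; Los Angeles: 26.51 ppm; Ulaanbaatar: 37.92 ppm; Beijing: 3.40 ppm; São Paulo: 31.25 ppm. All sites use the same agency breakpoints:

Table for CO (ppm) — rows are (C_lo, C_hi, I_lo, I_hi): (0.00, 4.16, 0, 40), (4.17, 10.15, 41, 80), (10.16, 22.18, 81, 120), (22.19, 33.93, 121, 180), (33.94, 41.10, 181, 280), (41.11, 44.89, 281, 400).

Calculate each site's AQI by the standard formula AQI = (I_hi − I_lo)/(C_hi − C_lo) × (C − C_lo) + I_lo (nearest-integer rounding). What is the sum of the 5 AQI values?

635

Denver 6.41: bracket 4.17–10.15 → index 41–80; slope 39/5.98, offset 2.24.
AQI = 41 + 39/5.98·2.24 ≈ 55.61 ⇒ 56.
Los Angeles: 26.51 lies in 22.19–33.93, so I_lo=121, I_hi=180, C_lo=22.19, C_hi=33.93.
(180−121)/(33.93−22.19) × (26.51−22.19) + 121 = 59/11.74 × 4.32 + 121 ≈ 142.71 → 143.
Ulaanbaatar: row 33.94–41.10 (AQI 181–280). (280−181)·(37.92−33.94)/(41.10−33.94) + 181 = 99·3.98/7.16 + 181 ≈ 236.03 → 236.
Beijing: row 0.00–4.16 (AQI 0–40). (40−0)·(3.40−0.00)/(4.16−0.00) + 0 = 40·3.40/4.16 + 0 ≈ 32.69 → 33.
São Paulo 31.25: bracket 22.19–33.93 → index 121–180; slope 59/11.74, offset 9.06.
AQI = 121 + 59/11.74·9.06 ≈ 166.53 ⇒ 167.
AQIs: Denver=56, Los Angeles=143, Ulaanbaatar=236, Beijing=33, São Paulo=167. Sum = 56 + 143 + 236 + 33 + 167 = 635.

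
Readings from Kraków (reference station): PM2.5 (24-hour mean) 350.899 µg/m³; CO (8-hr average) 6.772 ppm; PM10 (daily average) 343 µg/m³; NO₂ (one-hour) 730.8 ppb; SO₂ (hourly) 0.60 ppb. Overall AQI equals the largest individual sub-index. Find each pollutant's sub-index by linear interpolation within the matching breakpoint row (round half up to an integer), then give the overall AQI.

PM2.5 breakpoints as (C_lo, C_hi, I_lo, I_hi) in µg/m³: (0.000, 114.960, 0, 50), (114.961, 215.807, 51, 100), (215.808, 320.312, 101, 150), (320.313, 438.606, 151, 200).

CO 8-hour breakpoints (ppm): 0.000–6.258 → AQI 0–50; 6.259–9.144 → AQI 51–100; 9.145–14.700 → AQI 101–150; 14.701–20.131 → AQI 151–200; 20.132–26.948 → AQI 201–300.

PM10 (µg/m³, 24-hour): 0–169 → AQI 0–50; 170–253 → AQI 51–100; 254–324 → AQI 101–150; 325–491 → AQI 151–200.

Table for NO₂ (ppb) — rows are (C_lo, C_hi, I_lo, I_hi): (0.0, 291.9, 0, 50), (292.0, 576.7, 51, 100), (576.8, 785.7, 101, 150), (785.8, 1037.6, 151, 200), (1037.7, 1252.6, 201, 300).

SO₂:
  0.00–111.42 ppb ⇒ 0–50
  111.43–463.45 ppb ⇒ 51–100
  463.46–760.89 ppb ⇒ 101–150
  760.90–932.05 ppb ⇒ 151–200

164

PM2.5 350.899: bracket 320.313–438.606 → index 151–200; slope 49/118.293, offset 30.586.
AQI = 151 + 49/118.293·30.586 ≈ 163.67 ⇒ 164.
CO: 6.772 ∈ [6.259, 9.144] ↔ index [51, 100].
51 + (6.772−6.259)·(100−51)/(9.144−6.259) = 51 + 0.513·49/2.885 ≈ 59.71, so AQI = 60.
PM10: row 325–491 (AQI 151–200). (200−151)·(343−325)/(491−325) + 151 = 49·18/166 + 151 ≈ 156.31 → 156.
NO₂: 730.8 lies in 576.8–785.7, so I_lo=101, I_hi=150, C_lo=576.8, C_hi=785.7.
(150−101)/(785.7−576.8) × (730.8−576.8) + 101 = 49/208.9 × 154.0 + 101 ≈ 137.12 → 137.
SO₂: 0.60 ∈ [0.00, 111.42] ↔ index [0, 50].
0 + (0.60−0.00)·(50−0)/(111.42−0.00) = 0 + 0.60·50/111.42 ≈ 0.27, so AQI = 0.
Sub-indices: PM2.5→164, CO→60, PM10→156, NO₂→137, SO₂→0. Overall AQI = max = 164; dominant pollutant is PM2.5.
AQI 164: Unhealthy.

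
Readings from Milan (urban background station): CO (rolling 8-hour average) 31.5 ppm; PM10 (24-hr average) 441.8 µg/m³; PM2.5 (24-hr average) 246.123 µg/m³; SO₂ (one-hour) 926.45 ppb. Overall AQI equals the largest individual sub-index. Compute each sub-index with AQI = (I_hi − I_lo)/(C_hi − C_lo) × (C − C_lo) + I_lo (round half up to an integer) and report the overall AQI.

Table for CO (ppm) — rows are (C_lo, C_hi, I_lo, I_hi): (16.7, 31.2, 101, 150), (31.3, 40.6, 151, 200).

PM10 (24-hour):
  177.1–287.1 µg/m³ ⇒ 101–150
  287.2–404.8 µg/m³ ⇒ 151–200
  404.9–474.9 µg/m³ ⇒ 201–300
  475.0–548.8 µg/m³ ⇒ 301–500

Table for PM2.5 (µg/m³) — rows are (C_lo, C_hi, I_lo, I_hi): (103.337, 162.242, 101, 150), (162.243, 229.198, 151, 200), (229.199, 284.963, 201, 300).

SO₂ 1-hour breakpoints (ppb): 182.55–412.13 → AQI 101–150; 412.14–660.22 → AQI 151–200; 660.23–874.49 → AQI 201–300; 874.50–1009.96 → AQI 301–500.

377

CO 31.5: bracket 31.3–40.6 → index 151–200; slope 49/9.3, offset 0.2.
AQI = 151 + 49/9.3·0.2 ≈ 152.05 ⇒ 152.
PM10: 441.8 lies in 404.9–474.9, so I_lo=201, I_hi=300, C_lo=404.9, C_hi=474.9.
(300−201)/(474.9−404.9) × (441.8−404.9) + 201 = 99/70.0 × 36.9 + 201 ≈ 253.19 → 253.
PM2.5: row 229.199–284.963 (AQI 201–300). (300−201)·(246.123−229.199)/(284.963−229.199) + 201 = 99·16.924/55.764 + 201 ≈ 231.05 → 231.
SO₂: 926.45 lies in 874.50–1009.96, so I_lo=301, I_hi=500, C_lo=874.50, C_hi=1009.96.
(500−301)/(1009.96−874.50) × (926.45−874.50) + 301 = 199/135.46 × 51.95 + 301 ≈ 377.32 → 377.
Sub-indices: CO→152, PM10→253, PM2.5→231, SO₂→377. Overall AQI = max = 377; dominant pollutant is SO₂.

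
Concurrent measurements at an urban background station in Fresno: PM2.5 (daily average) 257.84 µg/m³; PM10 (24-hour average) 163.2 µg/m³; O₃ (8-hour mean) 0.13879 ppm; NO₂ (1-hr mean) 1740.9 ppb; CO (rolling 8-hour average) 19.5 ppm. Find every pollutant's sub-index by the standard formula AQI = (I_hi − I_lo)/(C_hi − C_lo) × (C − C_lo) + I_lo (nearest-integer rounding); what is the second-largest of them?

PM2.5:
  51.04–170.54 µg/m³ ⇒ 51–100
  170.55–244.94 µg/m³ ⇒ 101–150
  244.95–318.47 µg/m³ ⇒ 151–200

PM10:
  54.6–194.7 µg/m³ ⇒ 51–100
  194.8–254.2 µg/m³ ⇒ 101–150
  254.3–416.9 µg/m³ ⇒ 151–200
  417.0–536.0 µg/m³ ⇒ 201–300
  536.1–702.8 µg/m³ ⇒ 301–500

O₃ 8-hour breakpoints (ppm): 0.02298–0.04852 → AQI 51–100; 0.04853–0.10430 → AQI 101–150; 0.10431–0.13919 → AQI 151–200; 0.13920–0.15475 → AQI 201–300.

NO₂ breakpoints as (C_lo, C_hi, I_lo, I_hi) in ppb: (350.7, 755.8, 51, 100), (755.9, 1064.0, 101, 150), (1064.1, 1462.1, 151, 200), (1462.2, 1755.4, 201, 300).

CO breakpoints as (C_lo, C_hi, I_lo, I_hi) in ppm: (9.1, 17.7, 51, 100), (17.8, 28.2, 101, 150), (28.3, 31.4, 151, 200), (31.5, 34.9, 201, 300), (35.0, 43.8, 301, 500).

199

PM2.5: 257.84 ∈ [244.95, 318.47] ↔ index [151, 200].
151 + (257.84−244.95)·(200−151)/(318.47−244.95) = 151 + 12.89·49/73.52 ≈ 159.59, so AQI = 160.
PM10: 163.2 lies in 54.6–194.7, so I_lo=51, I_hi=100, C_lo=54.6, C_hi=194.7.
(100−51)/(194.7−54.6) × (163.2−54.6) + 51 = 49/140.1 × 108.6 + 51 ≈ 88.98 → 89.
O₃: 0.13879 ∈ [0.10431, 0.13919] ↔ index [151, 200].
151 + (0.13879−0.10431)·(200−151)/(0.13919−0.10431) = 151 + 0.03448·49/0.03488 ≈ 199.44, so AQI = 199.
NO₂ 1740.9: bracket 1462.2–1755.4 → index 201–300; slope 99/293.2, offset 278.7.
AQI = 201 + 99/293.2·278.7 ≈ 295.10 ⇒ 295.
CO 19.5: bracket 17.8–28.2 → index 101–150; slope 49/10.4, offset 1.7.
AQI = 101 + 49/10.4·1.7 ≈ 109.01 ⇒ 109.
Sub-indices: PM2.5→160, PM10→89, O₃→199, NO₂→295, CO→109. Ranked high→low: 295, 199, 160, 109, 89. Second-highest sub-index = 199.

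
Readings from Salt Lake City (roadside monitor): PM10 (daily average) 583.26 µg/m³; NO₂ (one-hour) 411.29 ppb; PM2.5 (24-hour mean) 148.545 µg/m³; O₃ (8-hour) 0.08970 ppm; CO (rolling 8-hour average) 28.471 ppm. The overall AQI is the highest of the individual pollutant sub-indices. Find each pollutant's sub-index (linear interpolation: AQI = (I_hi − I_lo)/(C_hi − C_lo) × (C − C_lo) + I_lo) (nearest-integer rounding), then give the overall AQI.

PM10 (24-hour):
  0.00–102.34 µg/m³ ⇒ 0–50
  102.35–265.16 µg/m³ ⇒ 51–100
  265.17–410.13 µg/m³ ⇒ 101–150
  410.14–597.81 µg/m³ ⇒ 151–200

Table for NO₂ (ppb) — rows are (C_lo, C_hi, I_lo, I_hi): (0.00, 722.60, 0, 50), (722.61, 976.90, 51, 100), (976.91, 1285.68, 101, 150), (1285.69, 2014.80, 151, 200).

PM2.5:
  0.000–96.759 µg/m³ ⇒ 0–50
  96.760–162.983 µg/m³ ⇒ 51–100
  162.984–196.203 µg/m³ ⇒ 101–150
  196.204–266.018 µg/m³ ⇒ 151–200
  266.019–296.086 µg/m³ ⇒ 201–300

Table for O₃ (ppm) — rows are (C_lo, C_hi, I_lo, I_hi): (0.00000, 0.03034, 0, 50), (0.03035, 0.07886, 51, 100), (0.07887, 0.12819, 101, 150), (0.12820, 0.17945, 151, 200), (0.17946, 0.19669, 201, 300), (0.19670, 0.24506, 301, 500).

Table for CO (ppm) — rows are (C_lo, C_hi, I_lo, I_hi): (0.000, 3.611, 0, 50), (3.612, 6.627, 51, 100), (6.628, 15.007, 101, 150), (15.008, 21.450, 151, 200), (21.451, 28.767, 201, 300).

296

PM10: row 410.14–597.81 (AQI 151–200). (200−151)·(583.26−410.14)/(597.81−410.14) + 151 = 49·173.12/187.67 + 151 ≈ 196.20 → 196.
NO₂: 411.29 lies in 0.00–722.60, so I_lo=0, I_hi=50, C_lo=0.00, C_hi=722.60.
(50−0)/(722.60−0.00) × (411.29−0.00) + 0 = 50/722.60 × 411.29 + 0 ≈ 28.46 → 28.
PM2.5 148.545: bracket 96.760–162.983 → index 51–100; slope 49/66.223, offset 51.785.
AQI = 51 + 49/66.223·51.785 ≈ 89.32 ⇒ 89.
O₃: row 0.07887–0.12819 (AQI 101–150). (150−101)·(0.08970−0.07887)/(0.12819−0.07887) + 101 = 49·0.01083/0.04932 + 101 ≈ 111.76 → 112.
CO: 28.471 lies in 21.451–28.767, so I_lo=201, I_hi=300, C_lo=21.451, C_hi=28.767.
(300−201)/(28.767−21.451) × (28.471−21.451) + 201 = 99/7.316 × 7.020 + 201 ≈ 295.99 → 296.
Sub-indices: PM10→196, NO₂→28, PM2.5→89, O₃→112, CO→296. Overall AQI = max = 296; dominant pollutant is CO.
AQI 296: Very Unhealthy.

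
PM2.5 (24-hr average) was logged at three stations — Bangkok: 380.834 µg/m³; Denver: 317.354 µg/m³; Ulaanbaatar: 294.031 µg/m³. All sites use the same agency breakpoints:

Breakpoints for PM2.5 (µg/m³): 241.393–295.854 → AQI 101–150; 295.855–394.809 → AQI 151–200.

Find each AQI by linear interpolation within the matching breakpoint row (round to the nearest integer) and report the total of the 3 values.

503

Bangkok 380.834: bracket 295.855–394.809 → index 151–200; slope 49/98.954, offset 84.979.
AQI = 151 + 49/98.954·84.979 ≈ 193.08 ⇒ 193.
Denver: 317.354 lies in 295.855–394.809, so I_lo=151, I_hi=200, C_lo=295.855, C_hi=394.809.
(200−151)/(394.809−295.855) × (317.354−295.855) + 151 = 49/98.954 × 21.499 + 151 ≈ 161.65 → 162.
Ulaanbaatar 294.031: bracket 241.393–295.854 → index 101–150; slope 49/54.461, offset 52.638.
AQI = 101 + 49/54.461·52.638 ≈ 148.36 ⇒ 148.
AQIs: Bangkok=193, Denver=162, Ulaanbaatar=148. Sum = 193 + 162 + 148 = 503.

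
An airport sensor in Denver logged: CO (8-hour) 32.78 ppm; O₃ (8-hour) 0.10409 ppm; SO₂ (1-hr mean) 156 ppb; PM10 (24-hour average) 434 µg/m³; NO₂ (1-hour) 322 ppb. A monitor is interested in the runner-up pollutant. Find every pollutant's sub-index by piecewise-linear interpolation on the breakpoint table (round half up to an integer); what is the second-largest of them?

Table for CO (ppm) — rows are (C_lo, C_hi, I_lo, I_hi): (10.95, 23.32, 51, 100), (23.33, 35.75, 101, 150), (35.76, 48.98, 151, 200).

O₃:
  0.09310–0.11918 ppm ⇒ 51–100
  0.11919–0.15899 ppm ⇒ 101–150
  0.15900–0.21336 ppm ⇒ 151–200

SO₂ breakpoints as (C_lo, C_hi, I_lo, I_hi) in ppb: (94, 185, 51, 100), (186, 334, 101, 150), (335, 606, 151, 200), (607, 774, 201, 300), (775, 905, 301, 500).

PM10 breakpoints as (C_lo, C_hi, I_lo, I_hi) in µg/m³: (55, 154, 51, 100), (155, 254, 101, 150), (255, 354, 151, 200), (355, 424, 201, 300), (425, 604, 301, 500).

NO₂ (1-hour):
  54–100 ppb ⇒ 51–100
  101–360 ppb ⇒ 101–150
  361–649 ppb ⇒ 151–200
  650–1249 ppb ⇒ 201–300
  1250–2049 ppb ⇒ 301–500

143

CO: 32.78 lies in 23.33–35.75, so I_lo=101, I_hi=150, C_lo=23.33, C_hi=35.75.
(150−101)/(35.75−23.33) × (32.78−23.33) + 101 = 49/12.42 × 9.45 + 101 ≈ 138.28 → 138.
O₃: 0.10409 ∈ [0.09310, 0.11918] ↔ index [51, 100].
51 + (0.10409−0.09310)·(100−51)/(0.11918−0.09310) = 51 + 0.01099·49/0.02608 ≈ 71.65, so AQI = 72.
SO₂: 156 ∈ [94, 185] ↔ index [51, 100].
51 + (156−94)·(100−51)/(185−94) = 51 + 62·49/91 ≈ 84.38, so AQI = 84.
PM10: row 425–604 (AQI 301–500). (500−301)·(434−425)/(604−425) + 301 = 199·9/179 + 301 ≈ 311.01 → 311.
NO₂ 322: bracket 101–360 → index 101–150; slope 49/259, offset 221.
AQI = 101 + 49/259·221 ≈ 142.81 ⇒ 143.
Sub-indices: CO→138, O₃→72, SO₂→84, PM10→311, NO₂→143. Ranked high→low: 311, 143, 138, 84, 72. Second-highest sub-index = 143.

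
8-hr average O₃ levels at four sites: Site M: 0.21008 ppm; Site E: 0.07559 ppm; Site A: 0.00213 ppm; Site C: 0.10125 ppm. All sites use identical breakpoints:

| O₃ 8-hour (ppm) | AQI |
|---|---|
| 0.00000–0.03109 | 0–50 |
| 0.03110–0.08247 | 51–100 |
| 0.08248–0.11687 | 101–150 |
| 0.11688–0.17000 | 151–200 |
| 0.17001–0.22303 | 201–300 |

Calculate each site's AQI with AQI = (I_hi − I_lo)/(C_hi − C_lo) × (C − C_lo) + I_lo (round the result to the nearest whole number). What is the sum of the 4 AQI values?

500

Site M: 0.21008 ∈ [0.17001, 0.22303] ↔ index [201, 300].
201 + (0.21008−0.17001)·(300−201)/(0.22303−0.17001) = 201 + 0.04007·99/0.05302 ≈ 275.82, so AQI = 276.
Site E: row 0.03110–0.08247 (AQI 51–100). (100−51)·(0.07559−0.03110)/(0.08247−0.03110) + 51 = 49·0.04449/0.05137 + 51 ≈ 93.44 → 93.
Site A 0.00213: bracket 0.00000–0.03109 → index 0–50; slope 50/0.03109, offset 0.00213.
AQI = 0 + 50/0.03109·0.00213 ≈ 3.43 ⇒ 3.
Site C: 0.10125 lies in 0.08248–0.11687, so I_lo=101, I_hi=150, C_lo=0.08248, C_hi=0.11687.
(150−101)/(0.11687−0.08248) × (0.10125−0.08248) + 101 = 49/0.03439 × 0.01877 + 101 ≈ 127.74 → 128.
AQIs: Site M=276, Site E=93, Site A=3, Site C=128. Sum = 276 + 93 + 3 + 128 = 500.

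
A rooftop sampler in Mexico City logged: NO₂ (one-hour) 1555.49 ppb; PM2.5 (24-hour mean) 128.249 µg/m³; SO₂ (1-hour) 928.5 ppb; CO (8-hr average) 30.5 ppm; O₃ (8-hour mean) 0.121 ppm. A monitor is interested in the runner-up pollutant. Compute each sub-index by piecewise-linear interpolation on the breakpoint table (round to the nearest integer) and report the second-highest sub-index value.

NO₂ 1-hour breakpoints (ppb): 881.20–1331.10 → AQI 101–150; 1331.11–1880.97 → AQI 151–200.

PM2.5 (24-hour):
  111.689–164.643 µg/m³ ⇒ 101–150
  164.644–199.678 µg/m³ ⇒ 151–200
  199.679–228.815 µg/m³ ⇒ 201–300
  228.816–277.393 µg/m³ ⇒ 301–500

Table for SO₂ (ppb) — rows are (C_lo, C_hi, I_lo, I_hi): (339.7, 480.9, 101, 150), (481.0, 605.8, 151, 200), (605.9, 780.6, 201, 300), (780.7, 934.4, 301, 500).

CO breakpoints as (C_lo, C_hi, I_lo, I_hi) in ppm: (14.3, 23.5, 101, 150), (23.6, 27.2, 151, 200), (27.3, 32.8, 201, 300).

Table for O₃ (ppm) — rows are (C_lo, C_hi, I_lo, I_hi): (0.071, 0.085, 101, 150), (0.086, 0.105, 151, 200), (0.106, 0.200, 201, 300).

259

NO₂ 1555.49: bracket 1331.11–1880.97 → index 151–200; slope 49/549.86, offset 224.38.
AQI = 151 + 49/549.86·224.38 ≈ 171.00 ⇒ 171.
PM2.5 128.249: bracket 111.689–164.643 → index 101–150; slope 49/52.954, offset 16.560.
AQI = 101 + 49/52.954·16.560 ≈ 116.32 ⇒ 116.
SO₂: 928.5 ∈ [780.7, 934.4] ↔ index [301, 500].
301 + (928.5−780.7)·(500−301)/(934.4−780.7) = 301 + 147.8·199/153.7 ≈ 492.36, so AQI = 492.
CO: row 27.3–32.8 (AQI 201–300). (300−201)·(30.5−27.3)/(32.8−27.3) + 201 = 99·3.2/5.5 + 201 ≈ 258.60 → 259.
O₃: row 0.106–0.200 (AQI 201–300). (300−201)·(0.121−0.106)/(0.200−0.106) + 201 = 99·0.015/0.094 + 201 ≈ 216.80 → 217.
Sub-indices: NO₂→171, PM2.5→116, SO₂→492, CO→259, O₃→217. Ranked high→low: 492, 259, 217, 171, 116. Second-highest sub-index = 259.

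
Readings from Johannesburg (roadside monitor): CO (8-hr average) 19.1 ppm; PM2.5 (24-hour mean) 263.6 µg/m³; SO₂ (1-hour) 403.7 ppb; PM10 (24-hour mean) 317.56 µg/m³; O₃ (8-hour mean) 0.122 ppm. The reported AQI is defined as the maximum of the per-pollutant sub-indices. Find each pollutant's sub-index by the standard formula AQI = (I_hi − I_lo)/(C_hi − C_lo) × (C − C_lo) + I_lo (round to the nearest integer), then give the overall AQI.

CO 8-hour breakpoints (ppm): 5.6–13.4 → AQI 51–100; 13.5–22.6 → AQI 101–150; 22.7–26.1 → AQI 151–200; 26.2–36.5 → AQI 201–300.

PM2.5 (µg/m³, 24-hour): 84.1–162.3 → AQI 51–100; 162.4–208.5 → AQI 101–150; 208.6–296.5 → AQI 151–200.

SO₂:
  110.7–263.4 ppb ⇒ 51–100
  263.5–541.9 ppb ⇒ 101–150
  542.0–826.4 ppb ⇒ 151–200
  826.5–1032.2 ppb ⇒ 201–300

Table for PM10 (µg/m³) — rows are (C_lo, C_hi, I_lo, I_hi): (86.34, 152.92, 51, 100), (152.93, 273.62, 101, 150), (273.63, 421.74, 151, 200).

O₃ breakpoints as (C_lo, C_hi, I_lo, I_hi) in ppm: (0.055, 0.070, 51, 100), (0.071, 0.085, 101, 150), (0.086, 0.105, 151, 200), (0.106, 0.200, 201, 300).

218

CO: 19.1 ∈ [13.5, 22.6] ↔ index [101, 150].
101 + (19.1−13.5)·(150−101)/(22.6−13.5) = 101 + 5.6·49/9.1 ≈ 131.15, so AQI = 131.
PM2.5: 263.6 lies in 208.6–296.5, so I_lo=151, I_hi=200, C_lo=208.6, C_hi=296.5.
(200−151)/(296.5−208.6) × (263.6−208.6) + 151 = 49/87.9 × 55.0 + 151 ≈ 181.66 → 182.
SO₂: row 263.5–541.9 (AQI 101–150). (150−101)·(403.7−263.5)/(541.9−263.5) + 101 = 49·140.2/278.4 + 101 ≈ 125.68 → 126.
PM10 317.56: bracket 273.63–421.74 → index 151–200; slope 49/148.11, offset 43.93.
AQI = 151 + 49/148.11·43.93 ≈ 165.53 ⇒ 166.
O₃: row 0.106–0.200 (AQI 201–300). (300−201)·(0.122−0.106)/(0.200−0.106) + 201 = 99·0.016/0.094 + 201 ≈ 217.85 → 218.
Sub-indices: CO→131, PM2.5→182, SO₂→126, PM10→166, O₃→218. Overall AQI = max = 218; dominant pollutant is O₃.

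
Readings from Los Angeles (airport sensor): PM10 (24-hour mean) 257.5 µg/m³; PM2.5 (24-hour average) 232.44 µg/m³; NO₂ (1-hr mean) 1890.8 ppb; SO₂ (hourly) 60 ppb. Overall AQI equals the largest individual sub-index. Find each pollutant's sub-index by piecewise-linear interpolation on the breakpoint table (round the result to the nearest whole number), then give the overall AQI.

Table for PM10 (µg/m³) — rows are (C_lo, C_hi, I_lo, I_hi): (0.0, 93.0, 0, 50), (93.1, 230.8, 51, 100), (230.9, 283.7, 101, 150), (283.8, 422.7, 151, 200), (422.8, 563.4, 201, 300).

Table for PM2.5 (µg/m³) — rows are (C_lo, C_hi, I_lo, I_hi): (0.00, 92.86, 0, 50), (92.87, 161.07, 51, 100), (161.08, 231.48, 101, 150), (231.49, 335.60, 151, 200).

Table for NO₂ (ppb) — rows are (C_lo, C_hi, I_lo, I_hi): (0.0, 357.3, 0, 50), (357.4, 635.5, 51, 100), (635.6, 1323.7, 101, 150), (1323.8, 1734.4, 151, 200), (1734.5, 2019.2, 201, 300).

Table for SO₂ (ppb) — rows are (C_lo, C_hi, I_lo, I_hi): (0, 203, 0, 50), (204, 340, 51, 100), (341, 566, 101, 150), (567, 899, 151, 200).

PM10: 257.5 lies in 230.9–283.7, so I_lo=101, I_hi=150, C_lo=230.9, C_hi=283.7.
(150−101)/(283.7−230.9) × (257.5−230.9) + 101 = 49/52.8 × 26.6 + 101 ≈ 125.69 → 126.
PM2.5: 232.44 lies in 231.49–335.60, so I_lo=151, I_hi=200, C_lo=231.49, C_hi=335.60.
(200−151)/(335.60−231.49) × (232.44−231.49) + 151 = 49/104.11 × 0.95 + 151 ≈ 151.45 → 151.
NO₂: 1890.8 lies in 1734.5–2019.2, so I_lo=201, I_hi=300, C_lo=1734.5, C_hi=2019.2.
(300−201)/(2019.2−1734.5) × (1890.8−1734.5) + 201 = 99/284.7 × 156.3 + 201 ≈ 255.35 → 255.
SO₂: row 0–203 (AQI 0–50). (50−0)·(60−0)/(203−0) + 0 = 50·60/203 + 0 ≈ 14.78 → 15.
Sub-indices: PM10→126, PM2.5→151, NO₂→255, SO₂→15. Overall AQI = max = 255; dominant pollutant is NO₂.

255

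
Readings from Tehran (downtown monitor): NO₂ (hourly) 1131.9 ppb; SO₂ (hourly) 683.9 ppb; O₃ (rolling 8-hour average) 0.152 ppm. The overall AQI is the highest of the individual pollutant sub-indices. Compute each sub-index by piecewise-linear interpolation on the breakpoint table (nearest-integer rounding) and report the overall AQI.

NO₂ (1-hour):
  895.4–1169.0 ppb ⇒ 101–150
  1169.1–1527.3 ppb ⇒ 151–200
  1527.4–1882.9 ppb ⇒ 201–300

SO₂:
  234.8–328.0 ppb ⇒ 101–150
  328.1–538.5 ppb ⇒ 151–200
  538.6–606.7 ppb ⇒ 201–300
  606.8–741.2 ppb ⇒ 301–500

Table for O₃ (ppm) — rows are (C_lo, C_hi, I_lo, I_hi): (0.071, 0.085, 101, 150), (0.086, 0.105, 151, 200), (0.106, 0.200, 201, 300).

NO₂ 1131.9: bracket 895.4–1169.0 → index 101–150; slope 49/273.6, offset 236.5.
AQI = 101 + 49/273.6·236.5 ≈ 143.36 ⇒ 143.
SO₂: row 606.8–741.2 (AQI 301–500). (500−301)·(683.9−606.8)/(741.2−606.8) + 301 = 199·77.1/134.4 + 301 ≈ 415.16 → 415.
O₃: row 0.106–0.200 (AQI 201–300). (300−201)·(0.152−0.106)/(0.200−0.106) + 201 = 99·0.046/0.094 + 201 ≈ 249.45 → 249.
Sub-indices: NO₂→143, SO₂→415, O₃→249. Overall AQI = max = 415; dominant pollutant is SO₂.

415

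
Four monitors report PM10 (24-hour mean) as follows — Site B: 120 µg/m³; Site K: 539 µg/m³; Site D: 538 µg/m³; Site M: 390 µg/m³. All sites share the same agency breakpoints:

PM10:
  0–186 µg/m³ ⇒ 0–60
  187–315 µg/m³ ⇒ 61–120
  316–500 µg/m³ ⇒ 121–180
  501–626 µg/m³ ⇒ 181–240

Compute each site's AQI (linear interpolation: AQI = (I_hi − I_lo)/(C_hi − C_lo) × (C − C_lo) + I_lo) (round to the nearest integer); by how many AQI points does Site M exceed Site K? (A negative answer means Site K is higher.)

-54

Site B 120: bracket 0–186 → index 0–60; slope 60/186, offset 120.
AQI = 0 + 60/186·120 ≈ 38.71 ⇒ 39.
Site K: 539 ∈ [501, 626] ↔ index [181, 240].
181 + (539−501)·(240−181)/(626−501) = 181 + 38·59/125 ≈ 198.94, so AQI = 199.
Site D: 538 lies in 501–626, so I_lo=181, I_hi=240, C_lo=501, C_hi=626.
(240−181)/(626−501) × (538−501) + 181 = 59/125 × 37 + 181 ≈ 198.46 → 198.
Site M: 390 lies in 316–500, so I_lo=121, I_hi=180, C_lo=316, C_hi=500.
(180−121)/(500−316) × (390−316) + 121 = 59/184 × 74 + 121 ≈ 144.73 → 145.
AQIs: Site B=39, Site K=199, Site D=198, Site M=145. Site M (145) − Site K (199) = -54.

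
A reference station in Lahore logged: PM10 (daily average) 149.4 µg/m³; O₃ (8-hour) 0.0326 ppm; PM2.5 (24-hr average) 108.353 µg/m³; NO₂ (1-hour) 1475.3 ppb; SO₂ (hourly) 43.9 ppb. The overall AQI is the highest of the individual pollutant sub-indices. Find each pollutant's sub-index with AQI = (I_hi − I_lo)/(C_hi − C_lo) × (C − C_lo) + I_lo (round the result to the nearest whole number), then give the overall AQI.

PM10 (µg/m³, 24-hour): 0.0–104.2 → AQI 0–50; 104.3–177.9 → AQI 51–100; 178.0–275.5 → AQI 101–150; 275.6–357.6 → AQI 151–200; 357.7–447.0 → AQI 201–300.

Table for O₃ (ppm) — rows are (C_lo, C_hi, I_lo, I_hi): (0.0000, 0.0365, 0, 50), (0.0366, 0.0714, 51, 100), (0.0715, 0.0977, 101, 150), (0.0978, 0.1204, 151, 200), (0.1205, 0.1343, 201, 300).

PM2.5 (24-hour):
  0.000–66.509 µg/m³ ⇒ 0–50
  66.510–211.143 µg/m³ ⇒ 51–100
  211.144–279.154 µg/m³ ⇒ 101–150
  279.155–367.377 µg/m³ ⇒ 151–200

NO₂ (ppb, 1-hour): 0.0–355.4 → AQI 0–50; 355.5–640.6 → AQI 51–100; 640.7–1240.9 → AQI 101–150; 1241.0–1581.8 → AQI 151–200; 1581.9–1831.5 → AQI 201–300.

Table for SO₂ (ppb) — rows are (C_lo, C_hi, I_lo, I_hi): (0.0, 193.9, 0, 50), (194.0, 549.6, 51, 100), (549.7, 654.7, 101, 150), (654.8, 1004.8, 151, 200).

PM10 149.4: bracket 104.3–177.9 → index 51–100; slope 49/73.6, offset 45.1.
AQI = 51 + 49/73.6·45.1 ≈ 81.03 ⇒ 81.
O₃: 0.0326 lies in 0.0000–0.0365, so I_lo=0, I_hi=50, C_lo=0.0000, C_hi=0.0365.
(50−0)/(0.0365−0.0000) × (0.0326−0.0000) + 0 = 50/0.0365 × 0.0326 + 0 ≈ 44.66 → 45.
PM2.5: row 66.510–211.143 (AQI 51–100). (100−51)·(108.353−66.510)/(211.143−66.510) + 51 = 49·41.843/144.633 + 51 ≈ 65.18 → 65.
NO₂: 1475.3 lies in 1241.0–1581.8, so I_lo=151, I_hi=200, C_lo=1241.0, C_hi=1581.8.
(200−151)/(1581.8−1241.0) × (1475.3−1241.0) + 151 = 49/340.8 × 234.3 + 151 ≈ 184.69 → 185.
SO₂ 43.9: bracket 0.0–193.9 → index 0–50; slope 50/193.9, offset 43.9.
AQI = 0 + 50/193.9·43.9 ≈ 11.32 ⇒ 11.
Sub-indices: PM10→81, O₃→45, PM2.5→65, NO₂→185, SO₂→11. Overall AQI = max = 185; dominant pollutant is NO₂.
AQI 185: Unhealthy.

185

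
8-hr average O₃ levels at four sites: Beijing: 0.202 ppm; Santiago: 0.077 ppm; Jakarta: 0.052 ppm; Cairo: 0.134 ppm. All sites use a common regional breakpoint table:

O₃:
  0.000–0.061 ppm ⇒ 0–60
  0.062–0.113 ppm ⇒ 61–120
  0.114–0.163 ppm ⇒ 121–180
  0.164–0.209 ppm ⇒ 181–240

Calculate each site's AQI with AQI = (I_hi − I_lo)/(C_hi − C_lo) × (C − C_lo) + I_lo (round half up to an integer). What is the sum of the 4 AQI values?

505

Beijing: 0.202 ∈ [0.164, 0.209] ↔ index [181, 240].
181 + (0.202−0.164)·(240−181)/(0.209−0.164) = 181 + 0.038·59/0.045 ≈ 230.82, so AQI = 231.
Santiago: 0.077 lies in 0.062–0.113, so I_lo=61, I_hi=120, C_lo=0.062, C_hi=0.113.
(120−61)/(0.113−0.062) × (0.077−0.062) + 61 = 59/0.051 × 0.015 + 61 ≈ 78.35 → 78.
Jakarta: row 0.000–0.061 (AQI 0–60). (60−0)·(0.052−0.000)/(0.061−0.000) + 0 = 60·0.052/0.061 + 0 ≈ 51.15 → 51.
Cairo: row 0.114–0.163 (AQI 121–180). (180−121)·(0.134−0.114)/(0.163−0.114) + 121 = 59·0.020/0.049 + 121 ≈ 145.08 → 145.
AQIs: Beijing=231, Santiago=78, Jakarta=51, Cairo=145. Sum = 231 + 78 + 51 + 145 = 505.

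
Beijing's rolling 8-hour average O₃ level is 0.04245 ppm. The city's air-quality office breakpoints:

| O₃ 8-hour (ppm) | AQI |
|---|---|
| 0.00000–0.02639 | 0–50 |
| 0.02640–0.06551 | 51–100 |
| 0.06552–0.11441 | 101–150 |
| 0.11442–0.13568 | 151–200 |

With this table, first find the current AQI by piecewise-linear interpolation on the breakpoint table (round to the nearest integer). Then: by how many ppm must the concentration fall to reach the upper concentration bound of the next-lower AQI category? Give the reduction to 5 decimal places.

O₃: row 0.02640–0.06551 (AQI 51–100). (100−51)·(0.04245−0.02640)/(0.06551−0.02640) + 51 = 49·0.01605/0.03911 + 51 ≈ 71.11 → 71.
Current AQI 71 is in the Moderate range (51–100). The next-lower category tops out at AQI 50, whose upper concentration bound is 0.02639 ppm.
Reduction needed = 0.04245 − 0.02639 = 0.01606 ppm.

0.01606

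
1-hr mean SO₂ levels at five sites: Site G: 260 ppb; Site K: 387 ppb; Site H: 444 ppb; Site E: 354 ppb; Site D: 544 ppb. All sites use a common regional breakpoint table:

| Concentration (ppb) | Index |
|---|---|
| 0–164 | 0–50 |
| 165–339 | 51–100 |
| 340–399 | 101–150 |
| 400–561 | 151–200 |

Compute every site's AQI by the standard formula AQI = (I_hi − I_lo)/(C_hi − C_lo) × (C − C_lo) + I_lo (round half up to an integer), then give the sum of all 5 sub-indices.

Site G 260: bracket 165–339 → index 51–100; slope 49/174, offset 95.
AQI = 51 + 49/174·95 ≈ 77.75 ⇒ 78.
Site K: row 340–399 (AQI 101–150). (150−101)·(387−340)/(399−340) + 101 = 49·47/59 + 101 ≈ 140.03 → 140.
Site H 444: bracket 400–561 → index 151–200; slope 49/161, offset 44.
AQI = 151 + 49/161·44 ≈ 164.39 ⇒ 164.
Site E: 354 ∈ [340, 399] ↔ index [101, 150].
101 + (354−340)·(150−101)/(399−340) = 101 + 14·49/59 ≈ 112.63, so AQI = 113.
Site D: 544 lies in 400–561, so I_lo=151, I_hi=200, C_lo=400, C_hi=561.
(200−151)/(561−400) × (544−400) + 151 = 49/161 × 144 + 151 ≈ 194.83 → 195.
AQIs: Site G=78, Site K=140, Site H=164, Site E=113, Site D=195. Sum = 78 + 140 + 164 + 113 + 195 = 690.

690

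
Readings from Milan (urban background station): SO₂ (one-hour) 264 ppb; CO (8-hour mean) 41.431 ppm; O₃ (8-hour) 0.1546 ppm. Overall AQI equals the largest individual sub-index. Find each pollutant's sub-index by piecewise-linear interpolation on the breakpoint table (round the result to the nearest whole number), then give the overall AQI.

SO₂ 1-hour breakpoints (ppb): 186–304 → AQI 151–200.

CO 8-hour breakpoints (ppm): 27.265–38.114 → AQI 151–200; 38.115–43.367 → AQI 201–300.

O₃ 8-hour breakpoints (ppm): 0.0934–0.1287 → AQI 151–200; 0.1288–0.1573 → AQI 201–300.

291

SO₂: 264 lies in 186–304, so I_lo=151, I_hi=200, C_lo=186, C_hi=304.
(200−151)/(304−186) × (264−186) + 151 = 49/118 × 78 + 151 ≈ 183.39 → 183.
CO: 41.431 lies in 38.115–43.367, so I_lo=201, I_hi=300, C_lo=38.115, C_hi=43.367.
(300−201)/(43.367−38.115) × (41.431−38.115) + 201 = 99/5.252 × 3.316 + 201 ≈ 263.51 → 264.
O₃: 0.1546 lies in 0.1288–0.1573, so I_lo=201, I_hi=300, C_lo=0.1288, C_hi=0.1573.
(300−201)/(0.1573−0.1288) × (0.1546−0.1288) + 201 = 99/0.0285 × 0.0258 + 201 ≈ 290.62 → 291.
Sub-indices: SO₂→183, CO→264, O₃→291. Overall AQI = max = 291; dominant pollutant is O₃.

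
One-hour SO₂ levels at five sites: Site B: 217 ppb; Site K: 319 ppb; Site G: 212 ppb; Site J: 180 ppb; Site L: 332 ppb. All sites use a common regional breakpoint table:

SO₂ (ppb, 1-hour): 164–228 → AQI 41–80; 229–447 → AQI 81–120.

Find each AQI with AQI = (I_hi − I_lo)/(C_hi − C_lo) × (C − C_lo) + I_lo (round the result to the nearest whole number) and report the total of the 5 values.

Site B: 217 lies in 164–228, so I_lo=41, I_hi=80, C_lo=164, C_hi=228.
(80−41)/(228−164) × (217−164) + 41 = 39/64 × 53 + 41 ≈ 73.30 → 73.
Site K: 319 lies in 229–447, so I_lo=81, I_hi=120, C_lo=229, C_hi=447.
(120−81)/(447−229) × (319−229) + 81 = 39/218 × 90 + 81 ≈ 97.10 → 97.
Site G: 212 ∈ [164, 228] ↔ index [41, 80].
41 + (212−164)·(80−41)/(228−164) = 41 + 48·39/64 ≈ 70.25, so AQI = 70.
Site J: 180 lies in 164–228, so I_lo=41, I_hi=80, C_lo=164, C_hi=228.
(80−41)/(228−164) × (180−164) + 41 = 39/64 × 16 + 41 ≈ 50.75 → 51.
Site L: row 229–447 (AQI 81–120). (120−81)·(332−229)/(447−229) + 81 = 39·103/218 + 81 ≈ 99.43 → 99.
AQIs: Site B=73, Site K=97, Site G=70, Site J=51, Site L=99. Sum = 73 + 97 + 70 + 51 + 99 = 390.

390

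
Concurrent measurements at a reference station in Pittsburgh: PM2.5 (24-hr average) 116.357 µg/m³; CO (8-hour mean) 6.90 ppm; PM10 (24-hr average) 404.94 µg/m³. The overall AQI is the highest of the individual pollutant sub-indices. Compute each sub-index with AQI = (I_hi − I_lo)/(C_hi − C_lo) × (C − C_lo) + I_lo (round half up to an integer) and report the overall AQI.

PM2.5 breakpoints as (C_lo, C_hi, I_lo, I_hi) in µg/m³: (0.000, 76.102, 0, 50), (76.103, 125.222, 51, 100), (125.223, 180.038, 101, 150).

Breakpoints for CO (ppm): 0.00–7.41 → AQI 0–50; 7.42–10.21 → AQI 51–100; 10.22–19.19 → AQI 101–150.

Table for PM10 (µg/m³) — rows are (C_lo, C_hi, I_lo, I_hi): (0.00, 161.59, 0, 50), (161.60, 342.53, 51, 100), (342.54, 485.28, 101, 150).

122

PM2.5: 116.357 lies in 76.103–125.222, so I_lo=51, I_hi=100, C_lo=76.103, C_hi=125.222.
(100−51)/(125.222−76.103) × (116.357−76.103) + 51 = 49/49.119 × 40.254 + 51 ≈ 91.16 → 91.
CO: row 0.00–7.41 (AQI 0–50). (50−0)·(6.90−0.00)/(7.41−0.00) + 0 = 50·6.90/7.41 + 0 ≈ 46.56 → 47.
PM10 404.94: bracket 342.54–485.28 → index 101–150; slope 49/142.74, offset 62.40.
AQI = 101 + 49/142.74·62.40 ≈ 122.42 ⇒ 122.
Sub-indices: PM2.5→91, CO→47, PM10→122. Overall AQI = max = 122; dominant pollutant is PM10.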